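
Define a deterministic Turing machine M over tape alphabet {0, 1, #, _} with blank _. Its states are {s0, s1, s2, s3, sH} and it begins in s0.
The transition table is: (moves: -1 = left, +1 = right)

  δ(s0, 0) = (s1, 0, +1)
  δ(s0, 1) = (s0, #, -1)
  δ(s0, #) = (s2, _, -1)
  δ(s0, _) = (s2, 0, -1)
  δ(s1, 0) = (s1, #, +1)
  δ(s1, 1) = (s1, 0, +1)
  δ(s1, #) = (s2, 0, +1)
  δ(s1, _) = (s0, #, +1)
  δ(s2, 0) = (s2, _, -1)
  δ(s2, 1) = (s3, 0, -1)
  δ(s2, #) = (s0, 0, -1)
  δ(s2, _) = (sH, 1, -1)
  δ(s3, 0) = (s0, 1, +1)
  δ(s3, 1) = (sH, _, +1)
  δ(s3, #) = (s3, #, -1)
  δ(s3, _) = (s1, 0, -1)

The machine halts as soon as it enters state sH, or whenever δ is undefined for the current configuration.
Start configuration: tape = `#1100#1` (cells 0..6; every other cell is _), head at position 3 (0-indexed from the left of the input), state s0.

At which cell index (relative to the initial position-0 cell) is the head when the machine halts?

s0 | #11[0]0#1______   read 0 → write 0, move +1, go to s1
s1 | #110[0]#1______   read 0 → write #, move +1, go to s1
s1 | #110#[#]1______   read # → write 0, move +1, go to s2
s2 | #110#0[1]______   read 1 → write 0, move -1, go to s3
s3 | #110#[0]0______   read 0 → write 1, move +1, go to s0
s0 | #110#1[0]______   read 0 → write 0, move +1, go to s1
s1 | #110#10[_]_____   read _ → write #, move +1, go to s0
s0 | #110#10#[_]____   read _ → write 0, move -1, go to s2
s2 | #110#10[#]0____   read # → write 0, move -1, go to s0
s0 | #110#1[0]00____   read 0 → write 0, move +1, go to s1
s1 | #110#10[0]0____   read 0 → write #, move +1, go to s1
s1 | #110#10#[0]____   read 0 → write #, move +1, go to s1
s1 | #110#10##[_]___   read _ → write #, move +1, go to s0
s0 | #110#10###[_]__   read _ → write 0, move -1, go to s2
s2 | #110#10##[#]0__   read # → write 0, move -1, go to s0
s0 | #110#10#[#]00__   read # → write _, move -1, go to s2
s2 | #110#10[#]_00__   read # → write 0, move -1, go to s0
s0 | #110#1[0]0_00__   read 0 → write 0, move +1, go to s1
s1 | #110#10[0]_00__   read 0 → write #, move +1, go to s1
s1 | #110#10#[_]00__   read _ → write #, move +1, go to s0
s0 | #110#10##[0]0__   read 0 → write 0, move +1, go to s1
s1 | #110#10##0[0]__   read 0 → write #, move +1, go to s1
s1 | #110#10##0#[_]_   read _ → write #, move +1, go to s0
s0 | #110#10##0##[_]   read _ → write 0, move -1, go to s2
s2 | #110#10##0#[#]0   read # → write 0, move -1, go to s0
s0 | #110#10##0[#]00   read # → write _, move -1, go to s2
s2 | #110#10##[0]_00   read 0 → write _, move -1, go to s2
s2 | #110#10#[#]__00   read # → write 0, move -1, go to s0
s0 | #110#10[#]0__00   read # → write _, move -1, go to s2
s2 | #110#1[0]_0__00   read 0 → write _, move -1, go to s2
s2 | #110#[1]__0__00   read 1 → write 0, move -1, go to s3
s3 | #110[#]0__0__00   read # → write #, move -1, go to s3
s3 | #11[0]#0__0__00   read 0 → write 1, move +1, go to s0
s0 | #111[#]0__0__00   read # → write _, move -1, go to s2
s2 | #11[1]_0__0__00   read 1 → write 0, move -1, go to s3
s3 | #1[1]0_0__0__00   read 1 → write _, move +1, go to sH
sH | #1_[0]_0__0__00
At halt the head is at cell 3.

3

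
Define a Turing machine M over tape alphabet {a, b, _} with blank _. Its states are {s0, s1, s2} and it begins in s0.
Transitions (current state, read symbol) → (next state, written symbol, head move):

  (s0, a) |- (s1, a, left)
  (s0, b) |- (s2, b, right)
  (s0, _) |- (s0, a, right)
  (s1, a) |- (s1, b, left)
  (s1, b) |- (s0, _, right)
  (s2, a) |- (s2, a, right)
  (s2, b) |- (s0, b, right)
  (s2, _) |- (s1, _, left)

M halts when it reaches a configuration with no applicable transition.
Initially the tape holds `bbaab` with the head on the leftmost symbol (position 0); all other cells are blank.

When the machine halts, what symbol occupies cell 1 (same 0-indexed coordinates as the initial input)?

_

state=s0 head=0 tape=[b]baab   (s0,b)→(s2,b,right)
state=s2 head=1 tape=b[b]aab   (s2,b)→(s0,b,right)
state=s0 head=2 tape=bb[a]ab   (s0,a)→(s1,a,left)
state=s1 head=1 tape=b[b]aab   (s1,b)→(s0,_,right)
state=s0 head=2 tape=b_[a]ab   (s0,a)→(s1,a,left)
state=s1 head=1 tape=b[_]aab
Cell 1 holds _ when M halts.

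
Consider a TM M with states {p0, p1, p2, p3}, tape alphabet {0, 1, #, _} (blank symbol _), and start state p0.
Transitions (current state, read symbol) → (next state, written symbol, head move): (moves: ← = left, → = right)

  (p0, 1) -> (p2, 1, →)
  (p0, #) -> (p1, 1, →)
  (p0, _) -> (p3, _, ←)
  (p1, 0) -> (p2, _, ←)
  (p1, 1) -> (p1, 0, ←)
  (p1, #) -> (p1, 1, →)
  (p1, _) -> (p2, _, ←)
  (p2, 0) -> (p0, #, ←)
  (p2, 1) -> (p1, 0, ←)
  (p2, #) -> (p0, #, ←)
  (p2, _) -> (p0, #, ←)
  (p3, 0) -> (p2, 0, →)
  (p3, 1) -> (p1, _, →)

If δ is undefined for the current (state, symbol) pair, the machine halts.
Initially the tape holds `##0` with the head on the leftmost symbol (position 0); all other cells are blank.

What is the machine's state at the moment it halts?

p3

p0 | ____[#]#0   read # → write 1, move →, go to p1
p1 | ____1[#]0   read # → write 1, move →, go to p1
p1 | ____11[0]   read 0 → write _, move ←, go to p2
p2 | ____1[1]_   read 1 → write 0, move ←, go to p1
p1 | ____[1]0_   read 1 → write 0, move ←, go to p1
p1 | ___[_]00_   read _ → write _, move ←, go to p2
p2 | __[_]_00_   read _ → write #, move ←, go to p0
p0 | _[_]#_00_   read _ → write _, move ←, go to p3
p3 | [_]_#_00_
No transition is defined for (p3, _); M halts in state p3.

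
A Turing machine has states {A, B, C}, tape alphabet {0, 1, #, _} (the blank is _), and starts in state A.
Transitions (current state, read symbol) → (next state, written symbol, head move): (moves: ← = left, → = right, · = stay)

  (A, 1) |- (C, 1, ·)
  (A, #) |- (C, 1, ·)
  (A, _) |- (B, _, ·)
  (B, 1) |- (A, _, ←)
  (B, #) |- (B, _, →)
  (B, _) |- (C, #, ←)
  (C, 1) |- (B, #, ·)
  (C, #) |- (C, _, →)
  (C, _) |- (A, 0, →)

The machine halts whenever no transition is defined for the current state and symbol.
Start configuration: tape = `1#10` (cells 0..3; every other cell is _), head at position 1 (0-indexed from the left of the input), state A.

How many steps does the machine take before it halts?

A | 1[#]10   read # → write 1, move ·, go to C
C | 1[1]10   read 1 → write #, move ·, go to B
B | 1[#]10   read # → write _, move →, go to B
B | 1_[1]0   read 1 → write _, move ←, go to A
A | 1[_]_0   read _ → write _, move ·, go to B
B | 1[_]_0   read _ → write #, move ←, go to C
C | [1]#_0   read 1 → write #, move ·, go to B
B | [#]#_0   read # → write _, move →, go to B
B | _[#]_0   read # → write _, move →, go to B
B | __[_]0   read _ → write #, move ←, go to C
C | _[_]#0   read _ → write 0, move →, go to A
A | _0[#]0   read # → write 1, move ·, go to C
C | _0[1]0   read 1 → write #, move ·, go to B
B | _0[#]0   read # → write _, move →, go to B
B | _0_[0]
M halts after 14 transitions.

14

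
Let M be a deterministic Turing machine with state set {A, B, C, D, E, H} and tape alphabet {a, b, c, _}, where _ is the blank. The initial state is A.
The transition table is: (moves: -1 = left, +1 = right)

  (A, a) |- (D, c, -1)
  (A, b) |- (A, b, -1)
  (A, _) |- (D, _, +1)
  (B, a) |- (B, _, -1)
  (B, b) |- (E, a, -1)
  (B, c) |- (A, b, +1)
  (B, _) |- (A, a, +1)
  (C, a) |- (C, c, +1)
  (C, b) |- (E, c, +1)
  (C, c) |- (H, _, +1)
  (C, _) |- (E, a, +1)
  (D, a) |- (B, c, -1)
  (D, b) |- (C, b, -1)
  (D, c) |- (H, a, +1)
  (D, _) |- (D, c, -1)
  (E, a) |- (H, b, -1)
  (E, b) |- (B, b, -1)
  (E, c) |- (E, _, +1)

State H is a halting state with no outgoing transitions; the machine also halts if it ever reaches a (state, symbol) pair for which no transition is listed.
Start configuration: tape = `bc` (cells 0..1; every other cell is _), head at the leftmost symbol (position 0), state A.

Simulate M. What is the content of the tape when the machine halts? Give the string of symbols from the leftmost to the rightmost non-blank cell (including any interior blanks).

state=A head=0 tape=____[b]c   (A,b)→(A,b,-1)
state=A head=-1 tape=___[_]bc   (A,_)→(D,_,+1)
state=D head=0 tape=____[b]c   (D,b)→(C,b,-1)
state=C head=-1 tape=___[_]bc   (C,_)→(E,a,+1)
state=E head=0 tape=___a[b]c   (E,b)→(B,b,-1)
state=B head=-1 tape=___[a]bc   (B,a)→(B,_,-1)
state=B head=-2 tape=__[_]_bc   (B,_)→(A,a,+1)
state=A head=-1 tape=__a[_]bc   (A,_)→(D,_,+1)
state=D head=0 tape=__a_[b]c   (D,b)→(C,b,-1)
state=C head=-1 tape=__a[_]bc   (C,_)→(E,a,+1)
state=E head=0 tape=__aa[b]c   (E,b)→(B,b,-1)
state=B head=-1 tape=__a[a]bc   (B,a)→(B,_,-1)
state=B head=-2 tape=__[a]_bc   (B,a)→(B,_,-1)
state=B head=-3 tape=_[_]__bc   (B,_)→(A,a,+1)
state=A head=-2 tape=_a[_]_bc   (A,_)→(D,_,+1)
state=D head=-1 tape=_a_[_]bc   (D,_)→(D,c,-1)
state=D head=-2 tape=_a[_]cbc   (D,_)→(D,c,-1)
state=D head=-3 tape=_[a]ccbc   (D,a)→(B,c,-1)
state=B head=-4 tape=[_]cccbc   (B,_)→(A,a,+1)
state=A head=-3 tape=a[c]ccbc
The non-blank tape span at halt is acccbc.

acccbc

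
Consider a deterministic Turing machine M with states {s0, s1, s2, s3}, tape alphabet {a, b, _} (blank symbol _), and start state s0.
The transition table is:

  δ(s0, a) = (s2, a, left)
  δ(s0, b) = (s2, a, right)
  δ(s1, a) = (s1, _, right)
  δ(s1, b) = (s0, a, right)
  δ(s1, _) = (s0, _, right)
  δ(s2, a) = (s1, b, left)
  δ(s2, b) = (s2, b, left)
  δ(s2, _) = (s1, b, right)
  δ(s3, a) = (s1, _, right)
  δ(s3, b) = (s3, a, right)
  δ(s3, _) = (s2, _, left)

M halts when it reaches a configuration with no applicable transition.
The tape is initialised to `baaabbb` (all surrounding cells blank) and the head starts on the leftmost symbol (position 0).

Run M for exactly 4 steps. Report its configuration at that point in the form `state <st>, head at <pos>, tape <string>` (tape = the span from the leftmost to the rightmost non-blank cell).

state s0, head at 2, tape aaabbb

s0 | [b]aaabbb   read b → write a, move right, go to s2
s2 | a[a]aabbb   read a → write b, move left, go to s1
s1 | [a]baabbb   read a → write _, move right, go to s1
s1 | _[b]aabbb   read b → write a, move right, go to s0
s0 | _a[a]abbb
After 4 steps: state s0, head at 2, tape aaabbb.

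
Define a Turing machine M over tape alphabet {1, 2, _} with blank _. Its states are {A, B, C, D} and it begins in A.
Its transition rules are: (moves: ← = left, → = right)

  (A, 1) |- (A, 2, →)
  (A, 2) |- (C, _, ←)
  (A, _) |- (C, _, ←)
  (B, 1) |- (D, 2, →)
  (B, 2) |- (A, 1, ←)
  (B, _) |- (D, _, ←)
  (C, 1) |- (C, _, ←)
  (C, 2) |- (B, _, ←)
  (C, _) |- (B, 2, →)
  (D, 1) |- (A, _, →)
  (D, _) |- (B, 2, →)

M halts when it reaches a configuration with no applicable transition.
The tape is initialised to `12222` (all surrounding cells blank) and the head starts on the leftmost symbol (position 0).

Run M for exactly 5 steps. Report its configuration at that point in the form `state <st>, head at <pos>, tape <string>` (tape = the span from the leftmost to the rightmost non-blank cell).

state B, head at -1, tape 2___222

state=A head=0 tape=__[1]2222   (A,1)→(A,2,→)
state=A head=1 tape=__2[2]222   (A,2)→(C,_,←)
state=C head=0 tape=__[2]_222   (C,2)→(B,_,←)
state=B head=-1 tape=_[_]__222   (B,_)→(D,_,←)
state=D head=-2 tape=[_]___222   (D,_)→(B,2,→)
state=B head=-1 tape=2[_]__222
After 5 steps: state B, head at -1, tape 2___222.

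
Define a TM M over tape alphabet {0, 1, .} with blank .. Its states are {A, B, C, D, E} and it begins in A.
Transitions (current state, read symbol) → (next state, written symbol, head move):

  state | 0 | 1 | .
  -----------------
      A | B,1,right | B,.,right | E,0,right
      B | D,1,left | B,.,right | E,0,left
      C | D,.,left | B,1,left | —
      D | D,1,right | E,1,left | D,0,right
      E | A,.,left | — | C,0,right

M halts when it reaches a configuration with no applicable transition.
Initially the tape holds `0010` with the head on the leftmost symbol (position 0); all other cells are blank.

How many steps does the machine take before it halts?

15

state=A head=0 tape=...[0]010   (A,0)→(B,1,right)
state=B head=1 tape=...1[0]10   (B,0)→(D,1,left)
state=D head=0 tape=...[1]110   (D,1)→(E,1,left)
state=E head=-1 tape=..[.]1110   (E,.)→(C,0,right)
state=C head=0 tape=..0[1]110   (C,1)→(B,1,left)
state=B head=-1 tape=..[0]1110   (B,0)→(D,1,left)
state=D head=-2 tape=.[.]11110   (D,.)→(D,0,right)
state=D head=-1 tape=.0[1]1110   (D,1)→(E,1,left)
state=E head=-2 tape=.[0]11110   (E,0)→(A,.,left)
state=A head=-3 tape=[.].11110   (A,.)→(E,0,right)
state=E head=-2 tape=0[.]11110   (E,.)→(C,0,right)
state=C head=-1 tape=00[1]1110   (C,1)→(B,1,left)
state=B head=-2 tape=0[0]11110   (B,0)→(D,1,left)
state=D head=-3 tape=[0]111110   (D,0)→(D,1,right)
state=D head=-2 tape=1[1]11110   (D,1)→(E,1,left)
state=E head=-3 tape=[1]111110
M halts after 15 transitions.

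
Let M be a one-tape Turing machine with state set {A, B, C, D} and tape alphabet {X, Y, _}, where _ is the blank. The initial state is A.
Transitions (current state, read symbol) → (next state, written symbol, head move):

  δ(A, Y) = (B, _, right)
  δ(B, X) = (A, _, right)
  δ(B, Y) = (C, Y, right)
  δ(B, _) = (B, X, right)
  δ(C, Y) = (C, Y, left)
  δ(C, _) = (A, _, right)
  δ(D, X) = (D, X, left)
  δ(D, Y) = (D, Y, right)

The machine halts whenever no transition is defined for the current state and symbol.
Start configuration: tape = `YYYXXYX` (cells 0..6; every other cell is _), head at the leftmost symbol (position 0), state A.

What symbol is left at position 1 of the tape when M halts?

_

A | [Y]YYXXYX   read Y → write _, move right, go to B
B | _[Y]YXXYX   read Y → write Y, move right, go to C
C | _Y[Y]XXYX   read Y → write Y, move left, go to C
C | _[Y]YXXYX   read Y → write Y, move left, go to C
C | [_]YYXXYX   read _ → write _, move right, go to A
A | _[Y]YXXYX   read Y → write _, move right, go to B
B | __[Y]XXYX   read Y → write Y, move right, go to C
C | __Y[X]XYX
Cell 1 holds _ when M halts.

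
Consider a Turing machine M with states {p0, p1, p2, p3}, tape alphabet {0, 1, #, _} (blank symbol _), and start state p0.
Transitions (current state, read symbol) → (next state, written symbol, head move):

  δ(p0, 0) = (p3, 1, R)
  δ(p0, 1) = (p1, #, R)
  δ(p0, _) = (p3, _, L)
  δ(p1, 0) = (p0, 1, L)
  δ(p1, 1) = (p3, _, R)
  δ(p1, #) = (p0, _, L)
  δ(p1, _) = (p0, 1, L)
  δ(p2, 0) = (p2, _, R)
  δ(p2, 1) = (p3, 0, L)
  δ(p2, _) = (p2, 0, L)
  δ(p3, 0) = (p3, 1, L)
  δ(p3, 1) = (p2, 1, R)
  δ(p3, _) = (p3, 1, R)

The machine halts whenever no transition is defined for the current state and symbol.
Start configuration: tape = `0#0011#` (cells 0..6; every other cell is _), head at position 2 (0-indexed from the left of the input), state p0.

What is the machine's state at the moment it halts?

p2

state=p0 head=2 tape=0#[0]011#   (p0,0)→(p3,1,R)
state=p3 head=3 tape=0#1[0]11#   (p3,0)→(p3,1,L)
state=p3 head=2 tape=0#[1]111#   (p3,1)→(p2,1,R)
state=p2 head=3 tape=0#1[1]11#   (p2,1)→(p3,0,L)
state=p3 head=2 tape=0#[1]011#   (p3,1)→(p2,1,R)
state=p2 head=3 tape=0#1[0]11#   (p2,0)→(p2,_,R)
state=p2 head=4 tape=0#1_[1]1#   (p2,1)→(p3,0,L)
state=p3 head=3 tape=0#1[_]01#   (p3,_)→(p3,1,R)
state=p3 head=4 tape=0#11[0]1#   (p3,0)→(p3,1,L)
state=p3 head=3 tape=0#1[1]11#   (p3,1)→(p2,1,R)
state=p2 head=4 tape=0#11[1]1#   (p2,1)→(p3,0,L)
state=p3 head=3 tape=0#1[1]01#   (p3,1)→(p2,1,R)
state=p2 head=4 tape=0#11[0]1#   (p2,0)→(p2,_,R)
state=p2 head=5 tape=0#11_[1]#   (p2,1)→(p3,0,L)
state=p3 head=4 tape=0#11[_]0#   (p3,_)→(p3,1,R)
state=p3 head=5 tape=0#111[0]#   (p3,0)→(p3,1,L)
state=p3 head=4 tape=0#11[1]1#   (p3,1)→(p2,1,R)
state=p2 head=5 tape=0#111[1]#   (p2,1)→(p3,0,L)
state=p3 head=4 tape=0#11[1]0#   (p3,1)→(p2,1,R)
state=p2 head=5 tape=0#111[0]#   (p2,0)→(p2,_,R)
state=p2 head=6 tape=0#111_[#]
No transition is defined for (p2, #); M halts in state p2.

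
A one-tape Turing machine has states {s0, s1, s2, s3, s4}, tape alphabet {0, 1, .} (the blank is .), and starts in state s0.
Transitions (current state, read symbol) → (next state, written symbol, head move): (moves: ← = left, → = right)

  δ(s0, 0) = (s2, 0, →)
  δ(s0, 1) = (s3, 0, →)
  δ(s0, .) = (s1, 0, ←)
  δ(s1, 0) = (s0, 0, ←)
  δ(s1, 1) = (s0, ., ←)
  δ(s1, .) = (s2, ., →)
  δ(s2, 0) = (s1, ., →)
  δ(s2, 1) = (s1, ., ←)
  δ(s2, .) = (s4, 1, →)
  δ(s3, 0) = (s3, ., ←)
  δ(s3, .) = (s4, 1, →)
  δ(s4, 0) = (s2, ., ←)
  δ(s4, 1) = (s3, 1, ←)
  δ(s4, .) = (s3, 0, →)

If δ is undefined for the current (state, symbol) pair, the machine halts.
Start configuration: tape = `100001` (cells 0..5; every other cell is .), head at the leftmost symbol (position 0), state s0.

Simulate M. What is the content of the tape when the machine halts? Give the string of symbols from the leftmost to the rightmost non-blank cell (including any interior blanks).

1.....01

s0 | ..[1]00001   read 1 → write 0, move →, go to s3
s3 | ..0[0]0001   read 0 → write ., move ←, go to s3
s3 | ..[0].0001   read 0 → write ., move ←, go to s3
s3 | .[.]..0001   read . → write 1, move →, go to s4
s4 | .1[.].0001   read . → write 0, move →, go to s3
s3 | .10[.]0001   read . → write 1, move →, go to s4
s4 | .101[0]001   read 0 → write ., move ←, go to s2
s2 | .10[1].001   read 1 → write ., move ←, go to s1
s1 | .1[0]..001   read 0 → write 0, move ←, go to s0
s0 | .[1]0..001   read 1 → write 0, move →, go to s3
s3 | .0[0]..001   read 0 → write ., move ←, go to s3
s3 | .[0]...001   read 0 → write ., move ←, go to s3
s3 | [.]....001   read . → write 1, move →, go to s4
s4 | 1[.]...001   read . → write 0, move →, go to s3
s3 | 10[.]..001   read . → write 1, move →, go to s4
s4 | 101[.].001   read . → write 0, move →, go to s3
s3 | 1010[.]001   read . → write 1, move →, go to s4
s4 | 10101[0]01   read 0 → write ., move ←, go to s2
s2 | 1010[1].01   read 1 → write ., move ←, go to s1
s1 | 101[0]..01   read 0 → write 0, move ←, go to s0
s0 | 10[1]0..01   read 1 → write 0, move →, go to s3
s3 | 100[0]..01   read 0 → write ., move ←, go to s3
s3 | 10[0]...01   read 0 → write ., move ←, go to s3
s3 | 1[0]....01   read 0 → write ., move ←, go to s3
s3 | [1].....01
The non-blank tape span at halt is 1.....01.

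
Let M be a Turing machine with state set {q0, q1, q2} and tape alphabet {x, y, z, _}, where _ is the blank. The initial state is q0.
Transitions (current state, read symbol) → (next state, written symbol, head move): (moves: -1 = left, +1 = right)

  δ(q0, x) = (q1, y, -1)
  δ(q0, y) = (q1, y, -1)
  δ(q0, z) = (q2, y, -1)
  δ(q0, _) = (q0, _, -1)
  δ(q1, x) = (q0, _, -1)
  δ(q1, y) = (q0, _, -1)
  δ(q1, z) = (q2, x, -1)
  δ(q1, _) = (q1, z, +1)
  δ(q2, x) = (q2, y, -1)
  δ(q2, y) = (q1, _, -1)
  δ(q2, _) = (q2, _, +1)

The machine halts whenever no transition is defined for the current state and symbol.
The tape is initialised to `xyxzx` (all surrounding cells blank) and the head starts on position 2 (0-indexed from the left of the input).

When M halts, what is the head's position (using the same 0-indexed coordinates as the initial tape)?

state=q0 head=2 tape=__xy[x]zx   (q0,x)→(q1,y,-1)
state=q1 head=1 tape=__x[y]yzx   (q1,y)→(q0,_,-1)
state=q0 head=0 tape=__[x]_yzx   (q0,x)→(q1,y,-1)
state=q1 head=-1 tape=_[_]y_yzx   (q1,_)→(q1,z,+1)
state=q1 head=0 tape=_z[y]_yzx   (q1,y)→(q0,_,-1)
state=q0 head=-1 tape=_[z]__yzx   (q0,z)→(q2,y,-1)
state=q2 head=-2 tape=[_]y__yzx   (q2,_)→(q2,_,+1)
state=q2 head=-1 tape=_[y]__yzx   (q2,y)→(q1,_,-1)
state=q1 head=-2 tape=[_]___yzx   (q1,_)→(q1,z,+1)
state=q1 head=-1 tape=z[_]__yzx   (q1,_)→(q1,z,+1)
state=q1 head=0 tape=zz[_]_yzx   (q1,_)→(q1,z,+1)
state=q1 head=1 tape=zzz[_]yzx   (q1,_)→(q1,z,+1)
state=q1 head=2 tape=zzzz[y]zx   (q1,y)→(q0,_,-1)
state=q0 head=1 tape=zzz[z]_zx   (q0,z)→(q2,y,-1)
state=q2 head=0 tape=zz[z]y_zx
At halt the head is at cell 0.

0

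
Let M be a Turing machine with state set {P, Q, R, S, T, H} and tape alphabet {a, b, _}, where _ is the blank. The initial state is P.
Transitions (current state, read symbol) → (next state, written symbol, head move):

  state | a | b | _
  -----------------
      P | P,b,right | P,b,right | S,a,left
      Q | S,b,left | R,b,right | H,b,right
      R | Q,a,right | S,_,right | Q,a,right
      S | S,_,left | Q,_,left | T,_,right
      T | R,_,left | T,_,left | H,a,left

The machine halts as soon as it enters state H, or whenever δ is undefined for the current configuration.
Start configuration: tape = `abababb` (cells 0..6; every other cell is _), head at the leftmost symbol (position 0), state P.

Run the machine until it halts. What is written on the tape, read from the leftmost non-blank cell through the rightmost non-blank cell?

bbbbbabb

state=P head=0 tape=[a]bababb_   (P,a)→(P,b,right)
state=P head=1 tape=b[b]ababb_   (P,b)→(P,b,right)
state=P head=2 tape=bb[a]babb_   (P,a)→(P,b,right)
state=P head=3 tape=bbb[b]abb_   (P,b)→(P,b,right)
state=P head=4 tape=bbbb[a]bb_   (P,a)→(P,b,right)
state=P head=5 tape=bbbbb[b]b_   (P,b)→(P,b,right)
state=P head=6 tape=bbbbbb[b]_   (P,b)→(P,b,right)
state=P head=7 tape=bbbbbbb[_]   (P,_)→(S,a,left)
state=S head=6 tape=bbbbbb[b]a   (S,b)→(Q,_,left)
state=Q head=5 tape=bbbbb[b]_a   (Q,b)→(R,b,right)
state=R head=6 tape=bbbbbb[_]a   (R,_)→(Q,a,right)
state=Q head=7 tape=bbbbbba[a]   (Q,a)→(S,b,left)
state=S head=6 tape=bbbbbb[a]b   (S,a)→(S,_,left)
state=S head=5 tape=bbbbb[b]_b   (S,b)→(Q,_,left)
state=Q head=4 tape=bbbb[b]__b   (Q,b)→(R,b,right)
state=R head=5 tape=bbbbb[_]_b   (R,_)→(Q,a,right)
state=Q head=6 tape=bbbbba[_]b   (Q,_)→(H,b,right)
state=H head=7 tape=bbbbbab[b]
The non-blank tape span at halt is bbbbbabb.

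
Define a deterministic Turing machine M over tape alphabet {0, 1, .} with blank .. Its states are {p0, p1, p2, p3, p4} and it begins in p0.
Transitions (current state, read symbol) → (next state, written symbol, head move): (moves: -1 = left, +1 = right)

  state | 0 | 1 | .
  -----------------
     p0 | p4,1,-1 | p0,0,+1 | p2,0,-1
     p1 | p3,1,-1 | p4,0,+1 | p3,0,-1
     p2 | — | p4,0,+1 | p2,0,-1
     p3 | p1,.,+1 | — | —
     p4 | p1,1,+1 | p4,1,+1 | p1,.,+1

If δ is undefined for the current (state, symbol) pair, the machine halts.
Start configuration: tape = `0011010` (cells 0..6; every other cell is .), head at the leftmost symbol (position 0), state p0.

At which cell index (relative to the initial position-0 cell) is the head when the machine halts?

6

p0 | .[0]011010.   read 0 → write 1, move -1, go to p4
p4 | [.]1011010.   read . → write ., move +1, go to p1
p1 | .[1]011010.   read 1 → write 0, move +1, go to p4
p4 | .0[0]11010.   read 0 → write 1, move +1, go to p1
p1 | .01[1]1010.   read 1 → write 0, move +1, go to p4
p4 | .010[1]010.   read 1 → write 1, move +1, go to p4
p4 | .0101[0]10.   read 0 → write 1, move +1, go to p1
p1 | .01011[1]0.   read 1 → write 0, move +1, go to p4
p4 | .010110[0].   read 0 → write 1, move +1, go to p1
p1 | .0101101[.]   read . → write 0, move -1, go to p3
p3 | .010110[1]0
At halt the head is at cell 6.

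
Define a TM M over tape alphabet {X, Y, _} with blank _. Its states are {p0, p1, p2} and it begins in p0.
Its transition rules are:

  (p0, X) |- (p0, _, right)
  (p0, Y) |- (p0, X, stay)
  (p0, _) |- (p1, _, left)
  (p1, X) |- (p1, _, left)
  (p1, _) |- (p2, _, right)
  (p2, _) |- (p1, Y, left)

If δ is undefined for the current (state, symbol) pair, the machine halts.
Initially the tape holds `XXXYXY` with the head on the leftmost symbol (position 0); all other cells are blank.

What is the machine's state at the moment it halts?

p0 | [X]XXYXY_   read X → write _, move right, go to p0
p0 | _[X]XYXY_   read X → write _, move right, go to p0
p0 | __[X]YXY_   read X → write _, move right, go to p0
p0 | ___[Y]XY_   read Y → write X, move stay, go to p0
p0 | ___[X]XY_   read X → write _, move right, go to p0
p0 | ____[X]Y_   read X → write _, move right, go to p0
p0 | _____[Y]_   read Y → write X, move stay, go to p0
p0 | _____[X]_   read X → write _, move right, go to p0
p0 | ______[_]   read _ → write _, move left, go to p1
p1 | _____[_]_   read _ → write _, move right, go to p2
p2 | ______[_]   read _ → write Y, move left, go to p1
p1 | _____[_]Y   read _ → write _, move right, go to p2
p2 | ______[Y]
No transition is defined for (p2, Y); M halts in state p2.

p2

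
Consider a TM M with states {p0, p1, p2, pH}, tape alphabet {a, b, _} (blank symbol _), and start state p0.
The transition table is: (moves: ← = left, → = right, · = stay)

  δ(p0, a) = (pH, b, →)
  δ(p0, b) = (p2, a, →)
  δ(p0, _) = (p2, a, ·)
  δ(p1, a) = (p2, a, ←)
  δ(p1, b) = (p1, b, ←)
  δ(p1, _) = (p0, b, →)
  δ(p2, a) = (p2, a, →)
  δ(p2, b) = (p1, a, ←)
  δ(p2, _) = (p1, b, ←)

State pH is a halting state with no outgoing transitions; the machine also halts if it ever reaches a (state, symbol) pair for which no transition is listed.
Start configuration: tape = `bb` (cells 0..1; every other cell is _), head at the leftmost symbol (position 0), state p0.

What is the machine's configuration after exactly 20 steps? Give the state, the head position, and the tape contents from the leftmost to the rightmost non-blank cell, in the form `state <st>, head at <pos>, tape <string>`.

state=p0 head=0 tape=__[b]b__   (p0,b)→(p2,a,→)
state=p2 head=1 tape=__a[b]__   (p2,b)→(p1,a,←)
state=p1 head=0 tape=__[a]a__   (p1,a)→(p2,a,←)
state=p2 head=-1 tape=_[_]aa__   (p2,_)→(p1,b,←)
state=p1 head=-2 tape=[_]baa__   (p1,_)→(p0,b,→)
state=p0 head=-1 tape=b[b]aa__   (p0,b)→(p2,a,→)
state=p2 head=0 tape=ba[a]a__   (p2,a)→(p2,a,→)
state=p2 head=1 tape=baa[a]__   (p2,a)→(p2,a,→)
state=p2 head=2 tape=baaa[_]_   (p2,_)→(p1,b,←)
state=p1 head=1 tape=baa[a]b_   (p1,a)→(p2,a,←)
state=p2 head=0 tape=ba[a]ab_   (p2,a)→(p2,a,→)
state=p2 head=1 tape=baa[a]b_   (p2,a)→(p2,a,→)
state=p2 head=2 tape=baaa[b]_   (p2,b)→(p1,a,←)
state=p1 head=1 tape=baa[a]a_   (p1,a)→(p2,a,←)
state=p2 head=0 tape=ba[a]aa_   (p2,a)→(p2,a,→)
state=p2 head=1 tape=baa[a]a_   (p2,a)→(p2,a,→)
state=p2 head=2 tape=baaa[a]_   (p2,a)→(p2,a,→)
state=p2 head=3 tape=baaaa[_]   (p2,_)→(p1,b,←)
state=p1 head=2 tape=baaa[a]b   (p1,a)→(p2,a,←)
state=p2 head=1 tape=baa[a]ab   (p2,a)→(p2,a,→)
state=p2 head=2 tape=baaa[a]b
After 20 steps: state p2, head at 2, tape baaaab.

state p2, head at 2, tape baaaab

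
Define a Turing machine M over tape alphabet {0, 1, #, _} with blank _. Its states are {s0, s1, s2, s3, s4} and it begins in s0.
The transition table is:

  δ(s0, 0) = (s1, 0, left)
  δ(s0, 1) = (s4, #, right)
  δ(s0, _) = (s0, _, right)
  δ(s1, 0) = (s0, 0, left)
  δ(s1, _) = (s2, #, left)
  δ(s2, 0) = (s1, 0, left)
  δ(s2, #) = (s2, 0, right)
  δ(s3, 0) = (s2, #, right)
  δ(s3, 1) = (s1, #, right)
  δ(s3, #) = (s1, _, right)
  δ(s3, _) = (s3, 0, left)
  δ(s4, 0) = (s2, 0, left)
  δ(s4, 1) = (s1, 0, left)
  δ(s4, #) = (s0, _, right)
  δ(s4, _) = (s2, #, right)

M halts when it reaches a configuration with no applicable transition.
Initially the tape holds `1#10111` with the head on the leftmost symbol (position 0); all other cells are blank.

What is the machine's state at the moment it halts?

s0 | __[1]#10111   read 1 → write #, move right, go to s4
s4 | __#[#]10111   read # → write _, move right, go to s0
s0 | __#_[1]0111   read 1 → write #, move right, go to s4
s4 | __#_#[0]111   read 0 → write 0, move left, go to s2
s2 | __#_[#]0111   read # → write 0, move right, go to s2
s2 | __#_0[0]111   read 0 → write 0, move left, go to s1
s1 | __#_[0]0111   read 0 → write 0, move left, go to s0
s0 | __#[_]00111   read _ → write _, move right, go to s0
s0 | __#_[0]0111   read 0 → write 0, move left, go to s1
s1 | __#[_]00111   read _ → write #, move left, go to s2
s2 | __[#]#00111   read # → write 0, move right, go to s2
s2 | __0[#]00111   read # → write 0, move right, go to s2
s2 | __00[0]0111   read 0 → write 0, move left, go to s1
s1 | __0[0]00111   read 0 → write 0, move left, go to s0
s0 | __[0]000111   read 0 → write 0, move left, go to s1
s1 | _[_]0000111   read _ → write #, move left, go to s2
s2 | [_]#0000111
No transition is defined for (s2, _); M halts in state s2.

s2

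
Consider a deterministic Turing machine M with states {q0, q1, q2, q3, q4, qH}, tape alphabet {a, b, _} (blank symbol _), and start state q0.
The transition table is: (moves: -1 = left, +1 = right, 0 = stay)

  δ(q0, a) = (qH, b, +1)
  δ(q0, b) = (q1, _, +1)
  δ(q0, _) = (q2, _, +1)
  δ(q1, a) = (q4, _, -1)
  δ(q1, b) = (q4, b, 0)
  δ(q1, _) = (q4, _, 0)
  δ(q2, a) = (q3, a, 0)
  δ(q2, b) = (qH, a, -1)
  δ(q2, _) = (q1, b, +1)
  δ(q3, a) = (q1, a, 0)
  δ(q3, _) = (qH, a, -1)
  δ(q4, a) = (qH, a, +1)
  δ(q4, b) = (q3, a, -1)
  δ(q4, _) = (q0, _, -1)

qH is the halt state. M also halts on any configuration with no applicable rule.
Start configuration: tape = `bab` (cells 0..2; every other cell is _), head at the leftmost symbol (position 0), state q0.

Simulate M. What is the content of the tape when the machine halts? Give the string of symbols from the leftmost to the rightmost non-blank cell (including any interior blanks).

state=q0 head=0 tape=_[b]ab   (q0,b)→(q1,_,+1)
state=q1 head=1 tape=__[a]b   (q1,a)→(q4,_,-1)
state=q4 head=0 tape=_[_]_b   (q4,_)→(q0,_,-1)
state=q0 head=-1 tape=[_]__b   (q0,_)→(q2,_,+1)
state=q2 head=0 tape=_[_]_b   (q2,_)→(q1,b,+1)
state=q1 head=1 tape=_b[_]b   (q1,_)→(q4,_,0)
state=q4 head=1 tape=_b[_]b   (q4,_)→(q0,_,-1)
state=q0 head=0 tape=_[b]_b   (q0,b)→(q1,_,+1)
state=q1 head=1 tape=__[_]b   (q1,_)→(q4,_,0)
state=q4 head=1 tape=__[_]b   (q4,_)→(q0,_,-1)
state=q0 head=0 tape=_[_]_b   (q0,_)→(q2,_,+1)
state=q2 head=1 tape=__[_]b   (q2,_)→(q1,b,+1)
state=q1 head=2 tape=__b[b]   (q1,b)→(q4,b,0)
state=q4 head=2 tape=__b[b]   (q4,b)→(q3,a,-1)
state=q3 head=1 tape=__[b]a
The non-blank tape span at halt is ba.

ba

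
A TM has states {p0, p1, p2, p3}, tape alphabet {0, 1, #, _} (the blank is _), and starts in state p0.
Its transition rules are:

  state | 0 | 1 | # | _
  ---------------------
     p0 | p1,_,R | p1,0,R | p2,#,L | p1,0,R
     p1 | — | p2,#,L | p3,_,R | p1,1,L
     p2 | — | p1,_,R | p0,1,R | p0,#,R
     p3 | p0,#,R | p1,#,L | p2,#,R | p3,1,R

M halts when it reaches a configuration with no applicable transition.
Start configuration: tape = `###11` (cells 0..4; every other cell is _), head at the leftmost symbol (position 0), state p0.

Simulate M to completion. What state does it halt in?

state=p0 head=0 tape=_[#]##11   (p0,#)→(p2,#,L)
state=p2 head=-1 tape=[_]###11   (p2,_)→(p0,#,R)
state=p0 head=0 tape=#[#]##11   (p0,#)→(p2,#,L)
state=p2 head=-1 tape=[#]###11   (p2,#)→(p0,1,R)
state=p0 head=0 tape=1[#]##11   (p0,#)→(p2,#,L)
state=p2 head=-1 tape=[1]###11   (p2,1)→(p1,_,R)
state=p1 head=0 tape=_[#]##11   (p1,#)→(p3,_,R)
state=p3 head=1 tape=__[#]#11   (p3,#)→(p2,#,R)
state=p2 head=2 tape=__#[#]11   (p2,#)→(p0,1,R)
state=p0 head=3 tape=__#1[1]1   (p0,1)→(p1,0,R)
state=p1 head=4 tape=__#10[1]   (p1,1)→(p2,#,L)
state=p2 head=3 tape=__#1[0]#
No transition is defined for (p2, 0); M halts in state p2.

p2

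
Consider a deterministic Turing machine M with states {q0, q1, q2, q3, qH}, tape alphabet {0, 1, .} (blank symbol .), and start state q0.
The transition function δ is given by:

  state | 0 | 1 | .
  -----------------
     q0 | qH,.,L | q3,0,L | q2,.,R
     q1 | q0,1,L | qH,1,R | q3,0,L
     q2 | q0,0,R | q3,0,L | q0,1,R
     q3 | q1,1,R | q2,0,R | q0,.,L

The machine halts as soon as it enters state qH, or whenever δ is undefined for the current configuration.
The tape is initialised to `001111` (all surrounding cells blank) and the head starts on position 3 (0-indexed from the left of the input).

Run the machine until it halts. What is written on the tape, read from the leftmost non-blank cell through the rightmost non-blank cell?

q0 | ..001[1]11   read 1 → write 0, move L, go to q3
q3 | ..00[1]011   read 1 → write 0, move R, go to q2
q2 | ..000[0]11   read 0 → write 0, move R, go to q0
q0 | ..0000[1]1   read 1 → write 0, move L, go to q3
q3 | ..000[0]01   read 0 → write 1, move R, go to q1
q1 | ..0001[0]1   read 0 → write 1, move L, go to q0
q0 | ..000[1]11   read 1 → write 0, move L, go to q3
q3 | ..00[0]011   read 0 → write 1, move R, go to q1
q1 | ..001[0]11   read 0 → write 1, move L, go to q0
q0 | ..00[1]111   read 1 → write 0, move L, go to q3
q3 | ..0[0]0111   read 0 → write 1, move R, go to q1
q1 | ..01[0]111   read 0 → write 1, move L, go to q0
q0 | ..0[1]1111   read 1 → write 0, move L, go to q3
q3 | ..[0]01111   read 0 → write 1, move R, go to q1
q1 | ..1[0]1111   read 0 → write 1, move L, go to q0
q0 | ..[1]11111   read 1 → write 0, move L, go to q3
q3 | .[.]011111   read . → write ., move L, go to q0
q0 | [.].011111   read . → write ., move R, go to q2
q2 | .[.]011111   read . → write 1, move R, go to q0
q0 | .1[0]11111   read 0 → write ., move L, go to qH
qH | .[1].11111
The non-blank tape span at halt is 1.11111.

1.11111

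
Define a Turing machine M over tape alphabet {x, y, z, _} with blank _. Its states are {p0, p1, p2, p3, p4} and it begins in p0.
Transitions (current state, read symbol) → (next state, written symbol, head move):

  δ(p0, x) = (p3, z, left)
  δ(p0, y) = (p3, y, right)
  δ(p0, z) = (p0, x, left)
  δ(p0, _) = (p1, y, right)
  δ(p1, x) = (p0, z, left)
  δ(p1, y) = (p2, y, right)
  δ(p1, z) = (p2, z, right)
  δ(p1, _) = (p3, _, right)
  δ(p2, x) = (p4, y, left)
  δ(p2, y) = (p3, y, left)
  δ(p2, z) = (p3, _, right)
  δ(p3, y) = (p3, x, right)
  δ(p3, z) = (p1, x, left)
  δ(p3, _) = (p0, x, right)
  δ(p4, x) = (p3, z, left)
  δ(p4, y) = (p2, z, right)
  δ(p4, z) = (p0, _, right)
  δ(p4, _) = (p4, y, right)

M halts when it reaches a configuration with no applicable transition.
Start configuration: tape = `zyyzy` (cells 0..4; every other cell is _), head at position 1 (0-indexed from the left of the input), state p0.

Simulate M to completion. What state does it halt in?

p3

state=p0 head=1 tape=z[y]yzy   (p0,y)→(p3,y,right)
state=p3 head=2 tape=zy[y]zy   (p3,y)→(p3,x,right)
state=p3 head=3 tape=zyx[z]y   (p3,z)→(p1,x,left)
state=p1 head=2 tape=zy[x]xy   (p1,x)→(p0,z,left)
state=p0 head=1 tape=z[y]zxy   (p0,y)→(p3,y,right)
state=p3 head=2 tape=zy[z]xy   (p3,z)→(p1,x,left)
state=p1 head=1 tape=z[y]xxy   (p1,y)→(p2,y,right)
state=p2 head=2 tape=zy[x]xy   (p2,x)→(p4,y,left)
state=p4 head=1 tape=z[y]yxy   (p4,y)→(p2,z,right)
state=p2 head=2 tape=zz[y]xy   (p2,y)→(p3,y,left)
state=p3 head=1 tape=z[z]yxy   (p3,z)→(p1,x,left)
state=p1 head=0 tape=[z]xyxy   (p1,z)→(p2,z,right)
state=p2 head=1 tape=z[x]yxy   (p2,x)→(p4,y,left)
state=p4 head=0 tape=[z]yyxy   (p4,z)→(p0,_,right)
state=p0 head=1 tape=_[y]yxy   (p0,y)→(p3,y,right)
state=p3 head=2 tape=_y[y]xy   (p3,y)→(p3,x,right)
state=p3 head=3 tape=_yx[x]y
No transition is defined for (p3, x); M halts in state p3.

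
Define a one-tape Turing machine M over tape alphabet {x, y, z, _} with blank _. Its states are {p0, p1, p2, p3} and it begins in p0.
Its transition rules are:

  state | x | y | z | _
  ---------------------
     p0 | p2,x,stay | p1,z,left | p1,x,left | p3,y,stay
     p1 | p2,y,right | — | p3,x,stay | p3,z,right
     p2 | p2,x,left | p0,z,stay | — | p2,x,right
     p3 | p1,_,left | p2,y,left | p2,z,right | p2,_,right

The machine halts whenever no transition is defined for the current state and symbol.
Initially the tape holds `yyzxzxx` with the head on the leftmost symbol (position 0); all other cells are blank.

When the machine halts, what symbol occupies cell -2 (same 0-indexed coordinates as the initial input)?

z

state=p0 head=0 tape=__[y]yzxzxx   (p0,y)→(p1,z,left)
state=p1 head=-1 tape=_[_]zyzxzxx   (p1,_)→(p3,z,right)
state=p3 head=0 tape=_z[z]yzxzxx   (p3,z)→(p2,z,right)
state=p2 head=1 tape=_zz[y]zxzxx   (p2,y)→(p0,z,stay)
state=p0 head=1 tape=_zz[z]zxzxx   (p0,z)→(p1,x,left)
state=p1 head=0 tape=_z[z]xzxzxx   (p1,z)→(p3,x,stay)
state=p3 head=0 tape=_z[x]xzxzxx   (p3,x)→(p1,_,left)
state=p1 head=-1 tape=_[z]_xzxzxx   (p1,z)→(p3,x,stay)
state=p3 head=-1 tape=_[x]_xzxzxx   (p3,x)→(p1,_,left)
state=p1 head=-2 tape=[_]__xzxzxx   (p1,_)→(p3,z,right)
state=p3 head=-1 tape=z[_]_xzxzxx   (p3,_)→(p2,_,right)
state=p2 head=0 tape=z_[_]xzxzxx   (p2,_)→(p2,x,right)
state=p2 head=1 tape=z_x[x]zxzxx   (p2,x)→(p2,x,left)
state=p2 head=0 tape=z_[x]xzxzxx   (p2,x)→(p2,x,left)
state=p2 head=-1 tape=z[_]xxzxzxx   (p2,_)→(p2,x,right)
state=p2 head=0 tape=zx[x]xzxzxx   (p2,x)→(p2,x,left)
state=p2 head=-1 tape=z[x]xxzxzxx   (p2,x)→(p2,x,left)
state=p2 head=-2 tape=[z]xxxzxzxx
Cell -2 holds z when M halts.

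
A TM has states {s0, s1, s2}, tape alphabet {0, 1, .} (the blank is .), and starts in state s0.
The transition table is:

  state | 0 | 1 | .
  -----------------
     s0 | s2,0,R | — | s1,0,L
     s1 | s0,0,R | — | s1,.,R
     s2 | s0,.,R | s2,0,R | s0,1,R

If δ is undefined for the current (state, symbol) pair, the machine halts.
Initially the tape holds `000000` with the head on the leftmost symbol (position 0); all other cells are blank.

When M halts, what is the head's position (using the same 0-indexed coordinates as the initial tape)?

s0 | [0]00000....   read 0 → write 0, move R, go to s2
s2 | 0[0]0000....   read 0 → write ., move R, go to s0
s0 | 0.[0]000....   read 0 → write 0, move R, go to s2
s2 | 0.0[0]00....   read 0 → write ., move R, go to s0
s0 | 0.0.[0]0....   read 0 → write 0, move R, go to s2
s2 | 0.0.0[0]....   read 0 → write ., move R, go to s0
s0 | 0.0.0.[.]...   read . → write 0, move L, go to s1
s1 | 0.0.0[.]0...   read . → write ., move R, go to s1
s1 | 0.0.0.[0]...   read 0 → write 0, move R, go to s0
s0 | 0.0.0.0[.]..   read . → write 0, move L, go to s1
s1 | 0.0.0.[0]0..   read 0 → write 0, move R, go to s0
s0 | 0.0.0.0[0]..   read 0 → write 0, move R, go to s2
s2 | 0.0.0.00[.].   read . → write 1, move R, go to s0
s0 | 0.0.0.001[.]   read . → write 0, move L, go to s1
s1 | 0.0.0.00[1]0
At halt the head is at cell 8.

8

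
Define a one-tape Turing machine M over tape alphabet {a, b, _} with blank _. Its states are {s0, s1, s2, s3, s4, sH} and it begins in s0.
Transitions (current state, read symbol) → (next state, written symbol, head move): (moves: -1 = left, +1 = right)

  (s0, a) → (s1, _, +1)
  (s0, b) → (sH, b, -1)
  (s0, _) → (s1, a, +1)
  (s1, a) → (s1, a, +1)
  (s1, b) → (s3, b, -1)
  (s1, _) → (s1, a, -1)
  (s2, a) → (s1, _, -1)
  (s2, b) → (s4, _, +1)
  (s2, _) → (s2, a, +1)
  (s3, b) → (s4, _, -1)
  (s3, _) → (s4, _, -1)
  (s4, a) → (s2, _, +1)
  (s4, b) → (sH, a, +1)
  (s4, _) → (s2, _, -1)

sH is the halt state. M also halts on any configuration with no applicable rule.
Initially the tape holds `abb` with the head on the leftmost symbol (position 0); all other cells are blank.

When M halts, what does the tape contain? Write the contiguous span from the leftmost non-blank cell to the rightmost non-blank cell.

state=s0 head=0 tape=__[a]bb_   (s0,a)→(s1,_,+1)
state=s1 head=1 tape=___[b]b_   (s1,b)→(s3,b,-1)
state=s3 head=0 tape=__[_]bb_   (s3,_)→(s4,_,-1)
state=s4 head=-1 tape=_[_]_bb_   (s4,_)→(s2,_,-1)
state=s2 head=-2 tape=[_]__bb_   (s2,_)→(s2,a,+1)
state=s2 head=-1 tape=a[_]_bb_   (s2,_)→(s2,a,+1)
state=s2 head=0 tape=aa[_]bb_   (s2,_)→(s2,a,+1)
state=s2 head=1 tape=aaa[b]b_   (s2,b)→(s4,_,+1)
state=s4 head=2 tape=aaa_[b]_   (s4,b)→(sH,a,+1)
state=sH head=3 tape=aaa_a[_]
The non-blank tape span at halt is aaa_a.

aaa_a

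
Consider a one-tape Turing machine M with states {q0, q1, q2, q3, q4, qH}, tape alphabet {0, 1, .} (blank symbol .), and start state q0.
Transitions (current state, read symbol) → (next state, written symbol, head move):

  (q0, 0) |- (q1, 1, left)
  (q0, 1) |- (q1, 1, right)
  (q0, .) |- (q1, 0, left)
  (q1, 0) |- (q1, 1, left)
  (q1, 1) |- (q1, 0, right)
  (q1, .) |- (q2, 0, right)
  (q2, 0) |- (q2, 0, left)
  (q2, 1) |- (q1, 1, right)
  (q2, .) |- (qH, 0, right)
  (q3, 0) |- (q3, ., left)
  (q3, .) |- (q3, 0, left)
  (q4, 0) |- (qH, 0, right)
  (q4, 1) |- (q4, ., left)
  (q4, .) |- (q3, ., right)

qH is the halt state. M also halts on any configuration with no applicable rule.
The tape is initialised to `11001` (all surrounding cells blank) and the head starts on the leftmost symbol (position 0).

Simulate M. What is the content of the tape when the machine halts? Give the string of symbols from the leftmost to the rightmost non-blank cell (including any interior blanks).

state=q0 head=0 tape=.[1]1001...   (q0,1)→(q1,1,right)
state=q1 head=1 tape=.1[1]001...   (q1,1)→(q1,0,right)
state=q1 head=2 tape=.10[0]01...   (q1,0)→(q1,1,left)
state=q1 head=1 tape=.1[0]101...   (q1,0)→(q1,1,left)
state=q1 head=0 tape=.[1]1101...   (q1,1)→(q1,0,right)
state=q1 head=1 tape=.0[1]101...   (q1,1)→(q1,0,right)
state=q1 head=2 tape=.00[1]01...   (q1,1)→(q1,0,right)
state=q1 head=3 tape=.000[0]1...   (q1,0)→(q1,1,left)
state=q1 head=2 tape=.00[0]11...   (q1,0)→(q1,1,left)
state=q1 head=1 tape=.0[0]111...   (q1,0)→(q1,1,left)
state=q1 head=0 tape=.[0]1111...   (q1,0)→(q1,1,left)
state=q1 head=-1 tape=[.]11111...   (q1,.)→(q2,0,right)
state=q2 head=0 tape=0[1]1111...   (q2,1)→(q1,1,right)
state=q1 head=1 tape=01[1]111...   (q1,1)→(q1,0,right)
state=q1 head=2 tape=010[1]11...   (q1,1)→(q1,0,right)
state=q1 head=3 tape=0100[1]1...   (q1,1)→(q1,0,right)
state=q1 head=4 tape=01000[1]...   (q1,1)→(q1,0,right)
state=q1 head=5 tape=010000[.]..   (q1,.)→(q2,0,right)
state=q2 head=6 tape=0100000[.].   (q2,.)→(qH,0,right)
state=qH head=7 tape=01000000[.]
The non-blank tape span at halt is 01000000.

01000000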